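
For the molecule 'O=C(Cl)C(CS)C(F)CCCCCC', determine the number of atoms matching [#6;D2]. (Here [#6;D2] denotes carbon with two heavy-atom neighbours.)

Check the 14 heavy atoms by environment: 6× C (D2) → match; 3× C (D3) → no; 1× F (D1) → no; 1× S (D1) → no; 1× C (D1) → no; 1× O (D1) → no; 1× Cl (D1) → no.
That gives 6 matching atoms.

6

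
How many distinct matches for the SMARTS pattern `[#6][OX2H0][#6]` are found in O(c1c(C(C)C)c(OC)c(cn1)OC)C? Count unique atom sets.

3

[#6][OX2H0][#6] is the SMARTS for an ether: an aliphatic oxygen bridging two carbons with no H on the oxygen.
The molecule carries 3 separate instances of a methoxy ether (-OCH3) meeting every constraint; each maps to a distinct set of atoms, giving 3 matches.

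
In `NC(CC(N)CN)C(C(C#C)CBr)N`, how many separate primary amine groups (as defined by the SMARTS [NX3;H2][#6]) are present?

[NX3;H2][#6] is the SMARTS for a primary amine: a trivalent nitrogen with two H attached to carbon.
The molecule carries 4 separate instances of a primary amino group (-NH2) meeting every constraint; each maps to a distinct set of atoms, giving 4 matches.

4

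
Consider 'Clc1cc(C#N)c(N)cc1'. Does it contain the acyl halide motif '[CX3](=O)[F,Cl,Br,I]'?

No

The pattern [CX3](=O)[F,Cl,Br,I] describes a carbonyl carbon bonded to a halogen — an acyl halide.
The closest candidate here is a chloro substituent, but the Cl is not on a carbonyl carbon. No other fragment satisfies the full query, so there is no match.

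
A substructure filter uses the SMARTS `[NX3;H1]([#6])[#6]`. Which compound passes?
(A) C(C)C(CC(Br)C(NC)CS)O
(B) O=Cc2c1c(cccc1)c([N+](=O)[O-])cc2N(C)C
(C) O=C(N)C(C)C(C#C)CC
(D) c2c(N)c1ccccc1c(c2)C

[NX3;H1]([#6])[#6] describes a trivalent nitrogen with one H, bonded to two carbons (a secondary amine).
(A) contains an N-methylamino group (-NHCH3), which satisfies every atom and bond constraint.
(B) has a dimethylamino group (-N(CH3)2) but the nitrogen has H0, not H1.
(C) has a primary amide (-C(=O)NH2) but the -C(=O)NH2 nitrogen has H2, not H1.
(D) has a primary amino group (-NH2) but the nitrogen has H2 and only one carbon neighbour.
So the answer is (A).

A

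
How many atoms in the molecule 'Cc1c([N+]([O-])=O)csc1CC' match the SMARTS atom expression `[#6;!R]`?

3

The query [#6;!R] means: carbon not in any ring.
Check the 11 heavy atoms by environment: 1× s (aromatic, in 5-ring) → no; 4× c (aromatic, in 5-ring) → no; 3× C (acyclic) → match; 1× N (charge +1, acyclic) → no; 1× O (charge -1, acyclic) → no; 1× O (acyclic) → no.
That gives 3 matching atoms.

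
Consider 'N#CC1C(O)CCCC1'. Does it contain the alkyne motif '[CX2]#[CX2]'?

The pattern [CX2]#[CX2] describes a carbon-carbon triple bond — an alkyne.
The closest candidate here is a nitrile (-C#N), but the triple bond is C#N, not C#C. No other fragment satisfies the full query, so there is no match.

No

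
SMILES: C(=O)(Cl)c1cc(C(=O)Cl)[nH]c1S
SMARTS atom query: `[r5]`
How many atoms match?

5

The query [r5] means: r5 matches atoms in a five-membered ring.
Check the 12 heavy atoms by environment: 1× n (aromatic, in 5-ring) → match; 4× c (aromatic, in 5-ring) → match; 2× C (acyclic) → no; 2× O (acyclic) → no; 2× Cl (acyclic) → no; 1× S (acyclic) → no.
Summing the matching environments: 1 + 4 = 5 matching atoms.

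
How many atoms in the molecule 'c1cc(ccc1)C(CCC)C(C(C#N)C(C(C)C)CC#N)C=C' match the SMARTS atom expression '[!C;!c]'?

2

The query [!C;!c] means: neither aliphatic nor aromatic carbon — same as [!#6].
Check the 23 heavy atoms by environment: 15× C → no; 2× N → match; 6× c (aromatic) → no.
That gives 2 matching atoms.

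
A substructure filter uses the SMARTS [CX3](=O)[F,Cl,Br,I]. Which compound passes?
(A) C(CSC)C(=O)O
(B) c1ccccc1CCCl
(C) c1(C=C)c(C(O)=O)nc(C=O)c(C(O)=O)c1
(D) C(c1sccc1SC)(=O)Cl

[CX3](=O)[F,Cl,Br,I] describes a carbonyl carbon bonded to a halogen (an acyl halide).
(A) has a carboxylic acid group (-C(=O)OH) but the carbonyl is bonded to -OH, not to a halogen.
(B) has a chloro substituent but the Cl is not on a carbonyl carbon.
(C) has a carboxylic acid group (-C(=O)OH) but the carbonyl is bonded to -OH, not to a halogen.
(D) contains an acyl chloride (-C(=O)Cl), which satisfies every atom and bond constraint.
So the answer is (D).

D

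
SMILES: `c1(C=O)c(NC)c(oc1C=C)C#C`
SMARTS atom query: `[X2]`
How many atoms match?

3

Check the 13 heavy atoms by environment: 1× o (aromatic, X2) → match; 4× c (aromatic, X3) → no; 3× C (X3) → no; 1× O (X1) → no; 1× N (X3) → no; 1× C (X4) → no; 2× C (X2) → match.
Summing the matching environments: 1 + 2 = 3 matching atoms.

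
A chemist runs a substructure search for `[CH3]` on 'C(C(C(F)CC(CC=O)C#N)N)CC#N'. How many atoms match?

0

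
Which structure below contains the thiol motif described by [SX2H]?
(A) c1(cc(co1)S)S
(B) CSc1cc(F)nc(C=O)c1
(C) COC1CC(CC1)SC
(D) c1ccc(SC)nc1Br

[SX2H] describes an aliphatic sulfur with two connections, one being H (a thiol).
(A) contains a thiol (-SH), which satisfies every atom and bond constraint.
(B) has a methylthio ether (-SCH3) but the sulfur has H0 (bonded to two carbons), not H1.
(C) has a methylthio ether (-SCH3) but the sulfur has H0 (bonded to two carbons), not H1.
(D) has a methylthio ether (-SCH3) but the sulfur has H0 (bonded to two carbons), not H1.
So the answer is (A).

A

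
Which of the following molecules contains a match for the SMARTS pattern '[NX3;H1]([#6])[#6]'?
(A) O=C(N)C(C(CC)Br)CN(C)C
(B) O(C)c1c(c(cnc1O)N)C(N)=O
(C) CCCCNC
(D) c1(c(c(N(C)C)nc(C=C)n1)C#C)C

C

[NX3;H1]([#6])[#6] describes a trivalent nitrogen with one H, bonded to two carbons (a secondary amine).
(A) has a primary amide (-C(=O)NH2) but the -C(=O)NH2 nitrogen has H2, not H1.
(B) has a primary amino group (-NH2) but the nitrogen has H2 and only one carbon neighbour.
(C) contains an N-methylamino group (-NHCH3), which satisfies every atom and bond constraint.
(D) has a dimethylamino group (-N(CH3)2) but the nitrogen has H0, not H1.
So the answer is (C).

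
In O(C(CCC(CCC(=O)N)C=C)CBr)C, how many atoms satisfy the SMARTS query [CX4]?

8

Check the 15 heavy atoms by environment: 8× C (X4) → match; 1× O (X2) → no; 1× Br (X1) → no; 3× C (X3) → no; 1× O (X1) → no; 1× N (X3) → no.
That gives 8 matching atoms.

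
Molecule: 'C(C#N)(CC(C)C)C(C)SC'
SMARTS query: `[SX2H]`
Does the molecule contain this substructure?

The pattern [SX2H] describes an aliphatic sulfur with two connections, one being H — a thiol.
The closest candidate here is a methylthio ether (-SCH3), but the sulfur has H0 (bonded to two carbons), not H1. No other fragment satisfies the full query, so there is no match.

No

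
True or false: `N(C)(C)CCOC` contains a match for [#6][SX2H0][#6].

False

The pattern [#6][SX2H0][#6] describes an aliphatic sulfur bridging two carbons with no H on the sulfur — a thioether.
The closest candidate here is a methoxy ether (-OCH3), but the bridging atom is O, not S. No other fragment satisfies the full query, so there is no match.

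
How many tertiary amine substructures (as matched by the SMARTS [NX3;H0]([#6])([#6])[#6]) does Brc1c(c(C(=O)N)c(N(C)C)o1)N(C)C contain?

[NX3;H0]([#6])([#6])[#6] is the SMARTS for a tertiary amine: a trivalent nitrogen with no H, bonded to three carbons.
The molecule carries 2 separate instances of a dimethylamino group (-N(CH3)2) meeting every constraint; each maps to a distinct set of atoms, giving 2 matches.

2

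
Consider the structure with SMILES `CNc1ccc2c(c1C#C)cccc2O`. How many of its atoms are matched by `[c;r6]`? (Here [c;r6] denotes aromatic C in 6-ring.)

10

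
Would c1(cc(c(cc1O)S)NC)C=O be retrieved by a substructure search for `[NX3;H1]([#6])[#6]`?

Yes

The pattern [NX3;H1]([#6])[#6] describes a trivalent nitrogen with one H, bonded to two carbons — a secondary amine.
The molecule carries an N-methylamino group (-NHCH3), whose atoms satisfy every constraint of the query, so the pattern matches.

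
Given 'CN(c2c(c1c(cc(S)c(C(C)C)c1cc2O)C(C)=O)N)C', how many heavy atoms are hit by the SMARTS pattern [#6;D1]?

5

Check the 22 heavy atoms by environment: 8× c (aromatic, D3) → no; 2× c (aromatic, D2) → no; 2× C (D3) → no; 5× C (D1) → match; 1× N (D3) → no; 2× O (D1) → no; 1× N (D1) → no; 1× S (D1) → no.
That gives 5 matching atoms.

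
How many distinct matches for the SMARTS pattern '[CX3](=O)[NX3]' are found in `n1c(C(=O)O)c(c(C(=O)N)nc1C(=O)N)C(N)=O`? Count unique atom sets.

3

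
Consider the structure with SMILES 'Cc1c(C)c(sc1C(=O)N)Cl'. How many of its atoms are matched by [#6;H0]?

5

Check the 11 heavy atoms by environment: 1× s (aromatic, H0) → no; 4× c (aromatic, H0) → match; 2× C (H3) → no; 1× Cl (H0) → no; 1× C (H0) → match; 1× O (H0) → no; 1× N (H2) → no.
Summing the matching environments: 4 + 1 = 5 matching atoms.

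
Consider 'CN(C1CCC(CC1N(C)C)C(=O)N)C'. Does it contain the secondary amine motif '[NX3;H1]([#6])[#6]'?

No

The pattern [NX3;H1]([#6])[#6] describes a trivalent nitrogen with one H, bonded to two carbons — a secondary amine.
The closest candidate here is a dimethylamino group (-N(CH3)2), but the nitrogen has H0, not H1. No other fragment satisfies the full query, so there is no match.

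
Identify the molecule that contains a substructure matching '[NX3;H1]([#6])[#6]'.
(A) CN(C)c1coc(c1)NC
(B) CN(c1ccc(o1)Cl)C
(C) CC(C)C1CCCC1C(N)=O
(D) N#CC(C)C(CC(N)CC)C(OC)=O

[NX3;H1]([#6])[#6] describes a trivalent nitrogen with one H, bonded to two carbons (a secondary amine).
(A) contains an N-methylamino group (-NHCH3), which satisfies every atom and bond constraint.
(B) has a dimethylamino group (-N(CH3)2) but the nitrogen has H0, not H1.
(C) has a primary amide (-C(=O)NH2) but the -C(=O)NH2 nitrogen has H2, not H1.
(D) has a primary amino group (-NH2) but the nitrogen has H2 and only one carbon neighbour.
So the answer is (A).

A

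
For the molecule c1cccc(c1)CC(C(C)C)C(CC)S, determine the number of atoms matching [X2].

1

The query [X2] means: any atom with exactly two total connections (bonds + H).
Check the 15 heavy atoms by environment: 8× C (X4) → no; 1× S (X2) → match; 6× c (aromatic, X3) → no.
That gives 1 matching atom.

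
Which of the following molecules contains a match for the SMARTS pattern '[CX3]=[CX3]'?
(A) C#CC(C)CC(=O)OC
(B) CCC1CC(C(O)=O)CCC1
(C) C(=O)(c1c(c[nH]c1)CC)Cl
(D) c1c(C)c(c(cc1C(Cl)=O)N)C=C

D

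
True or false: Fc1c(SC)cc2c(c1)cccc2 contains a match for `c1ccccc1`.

True

The pattern c1ccccc1 describes six aromatic carbons in a ring — a benzene ring.
The required atom environment is present in the molecule, so the pattern matches.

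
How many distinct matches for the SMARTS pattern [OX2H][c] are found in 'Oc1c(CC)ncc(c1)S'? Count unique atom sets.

1

[OX2H][c] is the SMARTS for a phenol: a hydroxyl oxygen attached to an aromatic carbon.
Exactly one fragment in the molecule meets all constraints, giving 1 match.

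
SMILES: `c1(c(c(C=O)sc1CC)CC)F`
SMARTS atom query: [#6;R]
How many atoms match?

4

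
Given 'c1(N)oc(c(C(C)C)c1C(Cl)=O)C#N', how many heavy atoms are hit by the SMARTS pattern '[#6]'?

Check the 14 heavy atoms by environment: 1× o (aromatic) → no; 4× c (aromatic) → match; 5× C → match; 1× O → no; 1× Cl → no; 2× N → no.
Summing the matching environments: 4 + 5 = 9 matching atoms.

9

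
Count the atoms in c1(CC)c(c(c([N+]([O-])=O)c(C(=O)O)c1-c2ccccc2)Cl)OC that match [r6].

The query [r6] means: r6 matches atoms in a six-membered ring.
Check the 23 heavy atoms by environment: 12× c (aromatic, in 6-ring) → match; 1× Cl (acyclic) → no; 1× N (charge +1, acyclic) → no; 1× O (charge -1, acyclic) → no; 4× O (acyclic) → no; 4× C (acyclic) → no.
That gives 12 matching atoms.

12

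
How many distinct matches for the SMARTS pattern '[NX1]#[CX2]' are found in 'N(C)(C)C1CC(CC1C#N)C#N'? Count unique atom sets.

2

[NX1]#[CX2] is the SMARTS for a nitrile: a nitrogen triple-bonded to a two-connected carbon.
The molecule carries 2 separate instances of a nitrile (-C#N) meeting every constraint; each maps to a distinct set of atoms, giving 2 matches.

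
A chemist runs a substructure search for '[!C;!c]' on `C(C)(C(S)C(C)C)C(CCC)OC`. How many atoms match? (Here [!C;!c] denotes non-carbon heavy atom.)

2

The query [!C;!c] means: neither aliphatic nor aromatic carbon — same as [!#6].
Check the 13 heavy atoms by environment: 11× C → no; 1× S → match; 1× O → match.
Summing the matching environments: 1 + 1 = 2 matching atoms.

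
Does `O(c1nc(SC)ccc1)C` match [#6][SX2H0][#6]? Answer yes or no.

Yes

The pattern [#6][SX2H0][#6] describes an aliphatic sulfur bridging two carbons with no H on the sulfur — a thioether.
The molecule carries a methylthio ether (-SCH3), whose atoms satisfy every constraint of the query, so the pattern matches.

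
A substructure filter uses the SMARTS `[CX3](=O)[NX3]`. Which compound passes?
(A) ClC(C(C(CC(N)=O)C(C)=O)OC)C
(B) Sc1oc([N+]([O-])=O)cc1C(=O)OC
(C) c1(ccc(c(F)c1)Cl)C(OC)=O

A

[CX3](=O)[NX3] describes a carbonyl carbon bonded to a trivalent nitrogen (an amide).
(A) contains a primary amide (-C(=O)NH2), which satisfies every atom and bond constraint.
(B) has a methyl-ester group (-C(=O)OCH3) but the carbonyl is bonded to O, not to an NX3 nitrogen.
(C) has a methyl-ester group (-C(=O)OCH3) but the carbonyl is bonded to O, not to an NX3 nitrogen.
So the answer is (A).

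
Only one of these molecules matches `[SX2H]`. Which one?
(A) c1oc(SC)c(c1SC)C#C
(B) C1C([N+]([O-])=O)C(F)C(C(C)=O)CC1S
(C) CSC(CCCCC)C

B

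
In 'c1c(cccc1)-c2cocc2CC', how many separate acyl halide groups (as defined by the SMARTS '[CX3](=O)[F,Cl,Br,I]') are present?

[CX3](=O)[F,Cl,Br,I] is the SMARTS for an acyl halide: a carbonyl carbon bonded to a halogen.
No fragment in the molecule satisfies every constraint, giving 0 matches.

0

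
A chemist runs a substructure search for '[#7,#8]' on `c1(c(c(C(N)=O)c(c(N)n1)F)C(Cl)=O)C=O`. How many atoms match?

6

The query [#7,#8] means: nitrogen or oxygen (comma = OR).
Check the 16 heavy atoms by environment: 1× n (aromatic) → match; 5× c (aromatic) → no; 3× C → no; 3× O → match; 1× Cl → no; 2× N → match; 1× F → no.
Summing the matching environments: 1 + 3 + 2 = 6 matching atoms.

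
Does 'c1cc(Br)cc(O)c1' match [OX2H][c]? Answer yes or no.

Yes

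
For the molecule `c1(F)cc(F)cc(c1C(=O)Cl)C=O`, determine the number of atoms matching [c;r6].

The query [c;r6] means: aromatic carbon that belongs to a six-membered ring.
Check the 13 heavy atoms by environment: 6× c (aromatic, in 6-ring) → match; 2× F (acyclic) → no; 2× C (acyclic) → no; 2× O (acyclic) → no; 1× Cl (acyclic) → no.
That gives 6 matching atoms.

6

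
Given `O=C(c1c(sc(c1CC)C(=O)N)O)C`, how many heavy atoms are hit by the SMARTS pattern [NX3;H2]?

1

Check the 14 heavy atoms by environment: 1× s (aromatic, H0, X2) → no; 4× c (aromatic, H0, X3) → no; 1× O (H1, X2) → no; 2× C (H0, X3) → no; 2× O (H0, X1) → no; 2× C (H3, X4) → no; 1× C (H2, X4) → no; 1× N (H2, X3) → match.
That gives 1 matching atom.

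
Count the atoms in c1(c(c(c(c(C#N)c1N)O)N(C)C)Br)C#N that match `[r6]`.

6

The query [r6] means: r6 matches atoms in a six-membered ring.
Check the 16 heavy atoms by environment: 6× c (aromatic, in 6-ring) → match; 4× N (acyclic) → no; 4× C (acyclic) → no; 1× O (acyclic) → no; 1× Br (acyclic) → no.
That gives 6 matching atoms.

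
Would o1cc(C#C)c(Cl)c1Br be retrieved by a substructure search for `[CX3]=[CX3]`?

No

The pattern [CX3]=[CX3] describes a non-aromatic C=C double bond between two sp2 carbons — an alkene.
The closest candidate here is an ethynyl group (-C#CH), but the C-C bond is a triple bond, not a double bond. No other fragment satisfies the full query, so there is no match.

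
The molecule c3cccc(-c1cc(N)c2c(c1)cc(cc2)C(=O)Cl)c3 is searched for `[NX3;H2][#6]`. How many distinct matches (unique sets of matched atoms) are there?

1

[NX3;H2][#6] is the SMARTS for a primary amine: a trivalent nitrogen with two H attached to carbon.
Exactly one fragment in the molecule meets all constraints, giving 1 match.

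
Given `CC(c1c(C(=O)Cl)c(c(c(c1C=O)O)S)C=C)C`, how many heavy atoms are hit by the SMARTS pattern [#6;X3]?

Check the 18 heavy atoms by environment: 6× c (aromatic, X3) → match; 3× C (X4) → no; 4× C (X3) → match; 2× O (X1) → no; 1× O (X2) → no; 1× S (X2) → no; 1× Cl (X1) → no.
Summing the matching environments: 6 + 4 = 10 matching atoms.

10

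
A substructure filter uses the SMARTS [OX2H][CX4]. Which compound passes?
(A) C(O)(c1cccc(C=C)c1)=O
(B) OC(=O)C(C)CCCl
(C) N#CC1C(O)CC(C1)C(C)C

C

[OX2H][CX4] describes a hydroxyl oxygen bound to an sp3 (X4) carbon (an aliphatic alcohol).
(A) has a carboxylic acid group (-C(=O)OH) but the -OH is on a CX3 carbonyl carbon, not a CX4 carbon.
(B) has a carboxylic acid group (-C(=O)OH) but the -OH is on a CX3 carbonyl carbon, not a CX4 carbon.
(C) contains a hydroxyl group (-OH), which satisfies every atom and bond constraint.
So the answer is (C).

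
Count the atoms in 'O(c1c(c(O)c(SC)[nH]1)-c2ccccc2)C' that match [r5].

5

The query [r5] means: r5 matches atoms in a five-membered ring.
Check the 16 heavy atoms by environment: 1× n (aromatic, in 5-ring) → match; 4× c (aromatic, in 5-ring) → match; 6× c (aromatic, in 6-ring) → no; 2× O (acyclic) → no; 2× C (acyclic) → no; 1× S (acyclic) → no.
Summing the matching environments: 1 + 4 = 5 matching atoms.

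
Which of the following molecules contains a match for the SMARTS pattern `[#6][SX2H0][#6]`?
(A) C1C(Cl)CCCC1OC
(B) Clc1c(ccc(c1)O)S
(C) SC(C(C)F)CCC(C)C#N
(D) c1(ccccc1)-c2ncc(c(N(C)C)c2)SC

D

[#6][SX2H0][#6] describes an aliphatic sulfur bridging two carbons with no H on the sulfur (a thioether).
(A) has a methoxy ether (-OCH3) but the bridging atom is O, not S.
(B) has a thiol (-SH) but the sulfur has H1, not H0 bridging two carbons.
(C) has a thiol (-SH) but the sulfur has H1, not H0 bridging two carbons.
(D) contains a methylthio ether (-SCH3), which satisfies every atom and bond constraint.
So the answer is (D).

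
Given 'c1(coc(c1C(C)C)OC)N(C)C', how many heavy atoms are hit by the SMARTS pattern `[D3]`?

5

The query [D3] means: atom with exactly three heavy-atom neighbours.
Check the 13 heavy atoms by environment: 1× o (aromatic, D2) → no; 1× c (aromatic, D2) → no; 3× c (aromatic, D3) → match; 1× N (D3) → match; 5× C (D1) → no; 1× O (D2) → no; 1× C (D3) → match.
Summing the matching environments: 3 + 1 + 1 = 5 matching atoms.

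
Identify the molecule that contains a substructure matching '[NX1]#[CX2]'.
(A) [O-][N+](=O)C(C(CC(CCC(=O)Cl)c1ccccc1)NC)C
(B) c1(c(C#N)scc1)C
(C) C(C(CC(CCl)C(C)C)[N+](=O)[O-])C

[NX1]#[CX2] describes a nitrogen triple-bonded to a two-connected carbon (a nitrile).
(A) has a nitro group (-[N+](=O)[O-]) but there is no C#N triple bond.
(B) contains a nitrile (-C#N), which satisfies every atom and bond constraint.
(C) has a nitro group (-[N+](=O)[O-]) but there is no C#N triple bond.
So the answer is (B).

B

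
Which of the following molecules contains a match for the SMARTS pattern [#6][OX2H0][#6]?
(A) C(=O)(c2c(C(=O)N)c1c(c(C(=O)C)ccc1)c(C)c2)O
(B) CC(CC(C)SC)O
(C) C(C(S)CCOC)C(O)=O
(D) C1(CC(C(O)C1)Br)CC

C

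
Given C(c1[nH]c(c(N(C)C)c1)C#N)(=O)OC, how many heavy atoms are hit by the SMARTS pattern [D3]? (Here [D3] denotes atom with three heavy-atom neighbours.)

Check the 14 heavy atoms by environment: 1× n (aromatic, D2) → no; 3× c (aromatic, D3) → match; 1× c (aromatic, D2) → no; 1× C (D2) → no; 1× N (D1) → no; 1× C (D3) → match; 1× O (D1) → no; 1× O (D2) → no; 3× C (D1) → no; 1× N (D3) → match.
Summing the matching environments: 3 + 1 + 1 = 5 matching atoms.

5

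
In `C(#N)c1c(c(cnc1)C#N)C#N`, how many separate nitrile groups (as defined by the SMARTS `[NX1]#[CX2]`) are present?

[NX1]#[CX2] is the SMARTS for a nitrile: a nitrogen triple-bonded to a two-connected carbon.
The molecule carries 3 separate instances of a nitrile (-C#N) meeting every constraint; each maps to a distinct set of atoms, giving 3 matches.

3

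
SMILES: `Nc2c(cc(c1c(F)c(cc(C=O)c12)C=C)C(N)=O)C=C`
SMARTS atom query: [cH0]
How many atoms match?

Check the 21 heavy atoms by environment: 8× c (aromatic, H0) → match; 2× c (aromatic, H1) → no; 3× C (H1) → no; 2× C (H2) → no; 2× N (H2) → no; 2× O (H0) → no; 1× C (H0) → no; 1× F (H0) → no.
That gives 8 matching atoms.

8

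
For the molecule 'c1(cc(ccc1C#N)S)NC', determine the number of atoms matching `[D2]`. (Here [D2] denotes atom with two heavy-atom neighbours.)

5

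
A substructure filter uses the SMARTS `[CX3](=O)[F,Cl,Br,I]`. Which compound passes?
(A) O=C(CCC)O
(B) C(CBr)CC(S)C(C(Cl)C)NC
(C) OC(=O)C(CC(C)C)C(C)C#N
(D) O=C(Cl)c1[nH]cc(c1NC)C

D

[CX3](=O)[F,Cl,Br,I] describes a carbonyl carbon bonded to a halogen (an acyl halide).
(A) has a carboxylic acid group (-C(=O)OH) but the carbonyl is bonded to -OH, not to a halogen.
(B) has a chloro substituent but the Cl is not on a carbonyl carbon.
(C) has a carboxylic acid group (-C(=O)OH) but the carbonyl is bonded to -OH, not to a halogen.
(D) contains an acyl chloride (-C(=O)Cl), which satisfies every atom and bond constraint.
So the answer is (D).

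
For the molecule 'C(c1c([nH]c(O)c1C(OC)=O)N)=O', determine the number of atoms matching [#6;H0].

5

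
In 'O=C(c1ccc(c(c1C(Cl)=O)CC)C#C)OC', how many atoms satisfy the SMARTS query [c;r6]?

The query [c;r6] means: aromatic carbon that belongs to a six-membered ring.
Check the 17 heavy atoms by environment: 6× c (aromatic, in 6-ring) → match; 7× C (acyclic) → no; 3× O (acyclic) → no; 1× Cl (acyclic) → no.
That gives 6 matching atoms.

6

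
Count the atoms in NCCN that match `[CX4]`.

The query [CX4] means: C with X4: aliphatic carbon with exactly 4 total connections (bonds + H).
Check the 4 heavy atoms by environment: 2× C (X4) → match; 2× N (X3) → no.
That gives 2 matching atoms.

2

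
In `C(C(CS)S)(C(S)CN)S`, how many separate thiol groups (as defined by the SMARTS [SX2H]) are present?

4

[SX2H] is the SMARTS for a thiol: an aliphatic sulfur with two connections, one being H.
The molecule carries 4 separate instances of a thiol (-SH) meeting every constraint; each maps to a distinct set of atoms, giving 4 matches.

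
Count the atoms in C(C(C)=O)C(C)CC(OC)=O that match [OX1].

2

The query [OX1] means: aliphatic oxygen with one total connection — typically a carbonyl =O or an oxide.
Check the 11 heavy atoms by environment: 6× C (X4) → no; 2× C (X3) → no; 2× O (X1) → match; 1× O (X2) → no.
That gives 2 matching atoms.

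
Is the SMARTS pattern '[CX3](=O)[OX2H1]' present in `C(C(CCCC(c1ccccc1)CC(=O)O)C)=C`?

The pattern [CX3](=O)[OX2H1] describes an sp2 carbon double-bonded to O and single-bonded to an -OH oxygen — a carboxylic acid.
The molecule carries a carboxylic acid group (-C(=O)OH), whose atoms satisfy every constraint of the query, so the pattern matches.

Yes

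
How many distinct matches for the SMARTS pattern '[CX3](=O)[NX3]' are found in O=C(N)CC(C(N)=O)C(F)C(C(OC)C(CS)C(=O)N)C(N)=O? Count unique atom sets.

4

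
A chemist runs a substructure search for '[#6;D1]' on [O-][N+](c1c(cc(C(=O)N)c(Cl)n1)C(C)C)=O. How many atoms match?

2

The query [#6;D1] means: carbon bonded to exactly one heavy atom.
Check the 16 heavy atoms by environment: 1× n (aromatic, D2) → no; 4× c (aromatic, D3) → no; 1× c (aromatic, D2) → no; 2× C (D3) → no; 2× O (D1) → no; 1× N (D1) → no; 1× N (charge +1, D3) → no; 1× O (charge -1, D1) → no; 1× Cl (D1) → no; 2× C (D1) → match.
That gives 2 matching atoms.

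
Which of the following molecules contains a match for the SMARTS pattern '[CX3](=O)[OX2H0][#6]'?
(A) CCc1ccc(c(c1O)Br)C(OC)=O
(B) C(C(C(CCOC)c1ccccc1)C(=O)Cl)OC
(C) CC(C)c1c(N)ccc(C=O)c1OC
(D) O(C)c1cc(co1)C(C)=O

A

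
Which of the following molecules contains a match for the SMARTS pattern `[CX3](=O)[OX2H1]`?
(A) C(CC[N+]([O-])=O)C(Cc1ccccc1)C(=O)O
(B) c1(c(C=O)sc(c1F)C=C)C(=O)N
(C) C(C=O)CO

A

[CX3](=O)[OX2H1] describes an sp2 carbon double-bonded to O and single-bonded to an -OH oxygen (a carboxylic acid).
(A) contains a carboxylic acid group (-C(=O)OH), which satisfies every atom and bond constraint.
(B) has an aldehyde (-CHO) but there is no singly-bonded oxygen on the carbonyl carbon.
(C) has an aldehyde (-CHO) but there is no singly-bonded oxygen on the carbonyl carbon.
So the answer is (A).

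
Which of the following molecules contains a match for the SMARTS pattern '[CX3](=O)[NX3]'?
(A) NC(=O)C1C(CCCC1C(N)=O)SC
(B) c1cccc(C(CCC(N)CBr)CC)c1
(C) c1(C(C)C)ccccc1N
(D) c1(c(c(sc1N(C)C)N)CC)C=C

A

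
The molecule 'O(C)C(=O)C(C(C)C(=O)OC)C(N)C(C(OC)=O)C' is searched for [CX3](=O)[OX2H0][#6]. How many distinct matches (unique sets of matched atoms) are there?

[CX3](=O)[OX2H0][#6] is the SMARTS for an ester: a carbonyl carbon bonded to an oxygen that is itself bonded to carbon (no H on that O).
The molecule carries 3 separate instances of a methyl-ester group (-C(=O)OCH3) meeting every constraint; each maps to a distinct set of atoms, giving 3 matches.

3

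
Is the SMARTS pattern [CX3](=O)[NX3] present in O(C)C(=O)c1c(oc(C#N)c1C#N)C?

The pattern [CX3](=O)[NX3] describes a carbonyl carbon bonded to a trivalent nitrogen — an amide.
The closest candidate here is a methyl-ester group (-C(=O)OCH3), but the carbonyl is bonded to O, not to an NX3 nitrogen. No other fragment satisfies the full query, so there is no match.

No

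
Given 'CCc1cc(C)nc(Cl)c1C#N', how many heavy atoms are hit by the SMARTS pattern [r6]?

6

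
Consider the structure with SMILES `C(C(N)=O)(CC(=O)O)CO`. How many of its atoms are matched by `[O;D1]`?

4

The query [O;D1] means: aliphatic oxygen bonded to exactly one heavy atom.
Check the 10 heavy atoms by environment: 2× C (D2) → no; 3× C (D3) → no; 4× O (D1) → match; 1× N (D1) → no.
That gives 4 matching atoms.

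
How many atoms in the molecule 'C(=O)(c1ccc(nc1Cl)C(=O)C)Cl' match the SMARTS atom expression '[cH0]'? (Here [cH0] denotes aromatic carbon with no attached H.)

Check the 13 heavy atoms by environment: 1× n (aromatic, H0) → no; 3× c (aromatic, H0) → match; 2× c (aromatic, H1) → no; 2× Cl (H0) → no; 2× C (H0) → no; 2× O (H0) → no; 1× C (H3) → no.
That gives 3 matching atoms.

3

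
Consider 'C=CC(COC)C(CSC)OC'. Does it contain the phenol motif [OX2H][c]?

No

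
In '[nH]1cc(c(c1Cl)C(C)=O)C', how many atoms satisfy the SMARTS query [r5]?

5

The query [r5] means: r5 matches atoms in a five-membered ring.
Check the 10 heavy atoms by environment: 1× n (aromatic, in 5-ring) → match; 4× c (aromatic, in 5-ring) → match; 3× C (acyclic) → no; 1× O (acyclic) → no; 1× Cl (acyclic) → no.
Summing the matching environments: 1 + 4 = 5 matching atoms.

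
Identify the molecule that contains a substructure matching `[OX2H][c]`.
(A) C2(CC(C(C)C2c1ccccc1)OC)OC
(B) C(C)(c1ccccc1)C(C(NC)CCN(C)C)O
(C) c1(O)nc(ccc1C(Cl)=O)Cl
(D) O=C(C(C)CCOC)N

C

[OX2H][c] describes a hydroxyl oxygen attached to an aromatic carbon (a phenol).
(A) has a methoxy ether (-OCH3) but the oxygen has H0, not H1.
(B) has a hydroxyl group (-OH) but the -OH is on an aliphatic carbon, not an aromatic c.
(C) contains a hydroxyl group (-OH), which satisfies every atom and bond constraint.
(D) has a methoxy ether (-OCH3) but the oxygen has H0, not H1.
So the answer is (C).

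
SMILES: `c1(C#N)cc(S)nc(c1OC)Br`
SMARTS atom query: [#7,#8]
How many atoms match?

3

Check the 12 heavy atoms by environment: 1× n (aromatic) → match; 5× c (aromatic) → no; 1× O → match; 2× C → no; 1× N → match; 1× S → no; 1× Br → no.
Summing the matching environments: 1 + 1 + 1 = 3 matching atoms.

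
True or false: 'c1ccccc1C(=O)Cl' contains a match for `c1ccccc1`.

True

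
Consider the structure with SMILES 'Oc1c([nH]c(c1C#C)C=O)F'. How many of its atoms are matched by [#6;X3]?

5

The query [#6;X3] means: any carbon (aromatic or not) with three total connections.
Check the 11 heavy atoms by environment: 1× n (aromatic, X3) → no; 4× c (aromatic, X3) → match; 1× F (X1) → no; 1× O (X2) → no; 2× C (X2) → no; 1× C (X3) → match; 1× O (X1) → no.
Summing the matching environments: 4 + 1 = 5 matching atoms.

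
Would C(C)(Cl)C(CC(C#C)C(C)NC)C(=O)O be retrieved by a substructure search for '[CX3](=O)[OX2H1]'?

Yes

The pattern [CX3](=O)[OX2H1] describes an sp2 carbon double-bonded to O and single-bonded to an -OH oxygen — a carboxylic acid.
The molecule carries a carboxylic acid group (-C(=O)OH), whose atoms satisfy every constraint of the query, so the pattern matches.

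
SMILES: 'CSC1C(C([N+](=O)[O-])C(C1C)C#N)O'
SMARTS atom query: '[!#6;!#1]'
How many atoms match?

6

Check the 14 heavy atoms by environment: 8× C → no; 1× N (charge +1) → match; 1× O (charge -1) → match; 2× O → match; 1× N → match; 1× S → match.
Summing the matching environments: 1 + 1 + 2 + 1 + 1 = 6 matching atoms.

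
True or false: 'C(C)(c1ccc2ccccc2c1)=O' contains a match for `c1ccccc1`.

The pattern c1ccccc1 describes six aromatic carbons in a ring — a benzene ring.
The required atom environment is present in the molecule, so the pattern matches.

True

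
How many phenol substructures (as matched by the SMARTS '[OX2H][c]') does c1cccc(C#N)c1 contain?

0

[OX2H][c] is the SMARTS for a phenol: a hydroxyl oxygen attached to an aromatic carbon.
No fragment in the molecule satisfies every constraint, giving 0 matches.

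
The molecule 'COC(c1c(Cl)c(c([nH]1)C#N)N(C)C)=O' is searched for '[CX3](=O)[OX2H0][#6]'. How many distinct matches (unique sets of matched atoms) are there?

[CX3](=O)[OX2H0][#6] is the SMARTS for an ester: a carbonyl carbon bonded to an oxygen that is itself bonded to carbon (no H on that O).
Exactly one fragment in the molecule meets all constraints, giving 1 match.

1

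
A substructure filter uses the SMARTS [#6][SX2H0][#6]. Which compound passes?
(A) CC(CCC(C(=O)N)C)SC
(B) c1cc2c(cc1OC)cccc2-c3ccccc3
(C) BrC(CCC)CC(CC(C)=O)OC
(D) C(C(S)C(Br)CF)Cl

[#6][SX2H0][#6] describes an aliphatic sulfur bridging two carbons with no H on the sulfur (a thioether).
(A) contains a methylthio ether (-SCH3), which satisfies every atom and bond constraint.
(B) has a methoxy ether (-OCH3) but the bridging atom is O, not S.
(C) has a methoxy ether (-OCH3) but the bridging atom is O, not S.
(D) has a thiol (-SH) but the sulfur has H1, not H0 bridging two carbons.
So the answer is (A).

A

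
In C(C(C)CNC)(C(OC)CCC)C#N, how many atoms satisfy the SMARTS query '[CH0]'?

The query [CH0] means: aliphatic carbon with no attached hydrogen.
Check the 14 heavy atoms by environment: 3× C (H2) → no; 3× C (H1) → no; 4× C (H3) → no; 1× N (H1) → no; 1× O (H0) → no; 1× C (H0) → match; 1× N (H0) → no.
That gives 1 matching atom.

1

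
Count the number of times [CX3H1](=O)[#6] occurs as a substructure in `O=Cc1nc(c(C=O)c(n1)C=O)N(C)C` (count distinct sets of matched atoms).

[CX3H1](=O)[#6] is the SMARTS for an aldehyde: an sp2 carbon with one H, double-bonded to O and single-bonded to carbon.
The molecule carries 3 separate instances of an aldehyde (-CHO) meeting every constraint; each maps to a distinct set of atoms, giving 3 matches.

3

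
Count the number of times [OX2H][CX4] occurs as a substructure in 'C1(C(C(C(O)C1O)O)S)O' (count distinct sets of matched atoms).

4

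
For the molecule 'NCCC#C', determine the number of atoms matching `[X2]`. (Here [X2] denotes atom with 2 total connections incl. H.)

2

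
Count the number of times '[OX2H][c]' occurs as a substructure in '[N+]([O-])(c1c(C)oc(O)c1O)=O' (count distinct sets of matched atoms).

2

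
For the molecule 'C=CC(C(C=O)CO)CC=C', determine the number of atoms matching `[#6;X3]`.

5

The query [#6;X3] means: any carbon (aromatic or not) with three total connections.
Check the 11 heavy atoms by environment: 4× C (X4) → no; 5× C (X3) → match; 1× O (X1) → no; 1× O (X2) → no.
That gives 5 matching atoms.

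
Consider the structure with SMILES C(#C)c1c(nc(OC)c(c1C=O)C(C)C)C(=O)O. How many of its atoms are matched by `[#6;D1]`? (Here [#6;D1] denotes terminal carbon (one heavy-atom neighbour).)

4

The query [#6;D1] means: carbon bonded to exactly one heavy atom.
Check the 18 heavy atoms by environment: 1× n (aromatic, D2) → no; 5× c (aromatic, D3) → no; 1× O (D2) → no; 4× C (D1) → match; 2× C (D2) → no; 3× O (D1) → no; 2× C (D3) → no.
That gives 4 matching atoms.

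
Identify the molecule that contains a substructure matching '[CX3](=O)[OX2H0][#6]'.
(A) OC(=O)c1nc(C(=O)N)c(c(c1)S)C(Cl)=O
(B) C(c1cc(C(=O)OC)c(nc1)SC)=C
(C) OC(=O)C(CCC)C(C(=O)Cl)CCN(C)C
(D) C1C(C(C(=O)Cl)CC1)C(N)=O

B

[CX3](=O)[OX2H0][#6] describes a carbonyl carbon bonded to an oxygen that is itself bonded to carbon (no H on that O) (an ester).
(A) has a primary amide (-C(=O)NH2) but the carbonyl is bonded to N, not to an O-C linkage.
(B) contains a methyl-ester group (-C(=O)OCH3), which satisfies every atom and bond constraint.
(C) has a carboxylic acid group (-C(=O)OH) but the singly-bonded O carries H (OX2H1, not H0).
(D) has a primary amide (-C(=O)NH2) but the carbonyl is bonded to N, not to an O-C linkage.
So the answer is (B).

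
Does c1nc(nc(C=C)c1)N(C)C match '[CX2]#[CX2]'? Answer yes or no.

The pattern [CX2]#[CX2] describes a carbon-carbon triple bond — an alkyne.
The closest candidate here is a vinyl group (-CH=CH2), but the C=C is a double bond; both carbons are CX3, not CX2. No other fragment satisfies the full query, so there is no match.

No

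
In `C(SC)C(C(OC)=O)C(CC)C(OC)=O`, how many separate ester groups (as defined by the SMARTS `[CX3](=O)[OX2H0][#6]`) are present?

[CX3](=O)[OX2H0][#6] is the SMARTS for an ester: a carbonyl carbon bonded to an oxygen that is itself bonded to carbon (no H on that O).
The molecule carries 2 separate instances of a methyl-ester group (-C(=O)OCH3) meeting every constraint; each maps to a distinct set of atoms, giving 2 matches.

2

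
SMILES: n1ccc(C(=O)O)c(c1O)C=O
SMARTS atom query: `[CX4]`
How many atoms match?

The query [CX4] means: C with X4: aliphatic carbon with exactly 4 total connections (bonds + H).
Check the 12 heavy atoms by environment: 1× n (aromatic, X2) → no; 5× c (aromatic, X3) → no; 2× C (X3) → no; 2× O (X1) → no; 2× O (X2) → no.
No environment satisfies the query, so 0 matching atoms.

0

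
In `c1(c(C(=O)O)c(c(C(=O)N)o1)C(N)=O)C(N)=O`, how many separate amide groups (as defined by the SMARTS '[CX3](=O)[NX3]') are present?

3

[CX3](=O)[NX3] is the SMARTS for an amide: a carbonyl carbon bonded to a trivalent nitrogen.
The molecule carries 3 separate instances of a primary amide (-C(=O)NH2) meeting every constraint; each maps to a distinct set of atoms, giving 3 matches.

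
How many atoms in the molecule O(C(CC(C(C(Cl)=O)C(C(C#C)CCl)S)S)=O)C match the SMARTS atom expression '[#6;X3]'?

2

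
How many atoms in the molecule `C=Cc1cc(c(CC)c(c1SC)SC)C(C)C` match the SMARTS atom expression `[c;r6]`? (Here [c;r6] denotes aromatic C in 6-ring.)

Check the 17 heavy atoms by environment: 6× c (aromatic, in 6-ring) → match; 2× S (acyclic) → no; 9× C (acyclic) → no.
That gives 6 matching atoms.

6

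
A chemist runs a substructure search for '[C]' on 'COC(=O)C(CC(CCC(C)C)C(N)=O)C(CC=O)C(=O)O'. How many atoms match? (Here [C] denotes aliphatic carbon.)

Check the 22 heavy atoms by environment: 15× C → match; 6× O → no; 1× N → no.
That gives 15 matching atoms.

15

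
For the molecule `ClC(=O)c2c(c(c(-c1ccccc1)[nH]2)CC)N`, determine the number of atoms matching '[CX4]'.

The query [CX4] means: C with X4: aliphatic carbon with exactly 4 total connections (bonds + H).
Check the 17 heavy atoms by environment: 1× n (aromatic, X3) → no; 10× c (aromatic, X3) → no; 2× C (X4) → match; 1× C (X3) → no; 1× O (X1) → no; 1× Cl (X1) → no; 1× N (X3) → no.
That gives 2 matching atoms.

2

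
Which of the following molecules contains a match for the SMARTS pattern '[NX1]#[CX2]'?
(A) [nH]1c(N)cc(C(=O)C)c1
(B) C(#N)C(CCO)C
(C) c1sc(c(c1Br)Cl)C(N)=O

B

[NX1]#[CX2] describes a nitrogen triple-bonded to a two-connected carbon (a nitrile).
(A) has a primary amino group (-NH2) but the nitrogen is NX3 (three connections), not NX1 triple-bonded.
(B) contains a nitrile (-C#N), which satisfies every atom and bond constraint.
(C) has a primary amide (-C(=O)NH2) but the nitrogen is NX3, not NX1.
So the answer is (B).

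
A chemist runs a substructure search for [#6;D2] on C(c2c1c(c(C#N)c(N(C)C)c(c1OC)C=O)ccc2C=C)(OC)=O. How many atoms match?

5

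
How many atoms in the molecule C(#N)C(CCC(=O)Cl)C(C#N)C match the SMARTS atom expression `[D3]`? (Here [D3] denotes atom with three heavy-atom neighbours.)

3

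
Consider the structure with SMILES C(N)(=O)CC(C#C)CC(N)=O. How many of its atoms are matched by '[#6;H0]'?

3

Check the 11 heavy atoms by environment: 2× C (H2) → no; 2× C (H1) → no; 3× C (H0) → match; 2× O (H0) → no; 2× N (H2) → no.
That gives 3 matching atoms.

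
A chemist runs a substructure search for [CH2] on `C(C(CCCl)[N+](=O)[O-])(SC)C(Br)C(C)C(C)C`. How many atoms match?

Check the 17 heavy atoms by environment: 2× C (H2) → match; 5× C (H1) → no; 4× C (H3) → no; 1× Cl (H0) → no; 1× Br (H0) → no; 1× N (charge +1, H0) → no; 1× O (charge -1, H0) → no; 1× O (H0) → no; 1× S (H0) → no.
That gives 2 matching atoms.

2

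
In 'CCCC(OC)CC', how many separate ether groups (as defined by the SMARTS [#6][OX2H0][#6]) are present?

1

[#6][OX2H0][#6] is the SMARTS for an ether: an aliphatic oxygen bridging two carbons with no H on the oxygen.
Exactly one fragment in the molecule meets all constraints, giving 1 match.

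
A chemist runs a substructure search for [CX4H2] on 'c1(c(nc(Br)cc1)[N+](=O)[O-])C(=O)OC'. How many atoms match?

The query [CX4H2] means: sp3 carbon (X4) with exactly two hydrogens.
Check the 14 heavy atoms by environment: 1× n (aromatic, H0, X2) → no; 3× c (aromatic, H0, X3) → no; 2× c (aromatic, H1, X3) → no; 1× C (H0, X3) → no; 2× O (H0, X1) → no; 1× O (H0, X2) → no; 1× C (H3, X4) → no; 1× Br (H0, X1) → no; 1× N (charge +1, H0, X3) → no; 1× O (charge -1, H0, X1) → no.
No environment satisfies the query, so 0 matching atoms.

0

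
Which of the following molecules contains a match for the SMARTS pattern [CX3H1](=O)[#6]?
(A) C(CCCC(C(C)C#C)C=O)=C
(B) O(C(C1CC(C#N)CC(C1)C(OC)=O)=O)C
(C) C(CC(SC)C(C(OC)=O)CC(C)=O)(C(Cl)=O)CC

A

[CX3H1](=O)[#6] describes an sp2 carbon with one H, double-bonded to O and single-bonded to carbon (an aldehyde).
(A) contains an aldehyde (-CHO), which satisfies every atom and bond constraint.
(B) has a methyl-ester group (-C(=O)OCH3) but the carbonyl carbon has H0, not H1.
(C) has a methyl-ester group (-C(=O)OCH3) but the carbonyl carbon has H0, not H1.
So the answer is (A).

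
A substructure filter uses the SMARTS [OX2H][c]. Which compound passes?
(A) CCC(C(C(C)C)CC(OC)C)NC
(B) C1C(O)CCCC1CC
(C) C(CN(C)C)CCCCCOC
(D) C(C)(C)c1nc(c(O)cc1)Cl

D

[OX2H][c] describes a hydroxyl oxygen attached to an aromatic carbon (a phenol).
(A) has a methoxy ether (-OCH3) but the oxygen has H0, not H1.
(B) has a hydroxyl group (-OH) but the -OH is on an aliphatic carbon, not an aromatic c.
(C) has a methoxy ether (-OCH3) but the oxygen has H0, not H1.
(D) contains a hydroxyl group (-OH), which satisfies every atom and bond constraint.
So the answer is (D).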